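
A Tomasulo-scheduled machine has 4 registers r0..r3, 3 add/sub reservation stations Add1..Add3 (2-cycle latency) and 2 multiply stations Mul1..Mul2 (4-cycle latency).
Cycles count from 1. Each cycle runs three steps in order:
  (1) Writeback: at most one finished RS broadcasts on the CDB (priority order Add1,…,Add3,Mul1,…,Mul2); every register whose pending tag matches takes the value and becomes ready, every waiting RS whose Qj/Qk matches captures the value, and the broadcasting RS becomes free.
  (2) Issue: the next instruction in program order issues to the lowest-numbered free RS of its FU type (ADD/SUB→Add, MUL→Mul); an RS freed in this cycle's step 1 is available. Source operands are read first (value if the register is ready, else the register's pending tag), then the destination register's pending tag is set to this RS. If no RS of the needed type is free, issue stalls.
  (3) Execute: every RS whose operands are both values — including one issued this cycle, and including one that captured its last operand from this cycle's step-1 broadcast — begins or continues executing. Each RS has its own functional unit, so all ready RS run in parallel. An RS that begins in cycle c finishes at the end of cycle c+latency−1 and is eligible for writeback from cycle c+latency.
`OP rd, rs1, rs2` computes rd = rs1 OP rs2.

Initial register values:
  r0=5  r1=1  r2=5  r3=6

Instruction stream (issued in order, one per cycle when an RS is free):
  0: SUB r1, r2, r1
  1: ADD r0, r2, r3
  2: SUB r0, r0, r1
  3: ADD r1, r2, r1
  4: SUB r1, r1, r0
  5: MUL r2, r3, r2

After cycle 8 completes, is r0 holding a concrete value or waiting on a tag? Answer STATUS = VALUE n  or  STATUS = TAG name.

STATUS = VALUE 7

c1: issue SUB r1<-Add1 | r0:5,r1:Add1,r2:5,r3:6
c2: issue ADD r0<-Add2 | r0:Add2,r1:Add1,r2:5,r3:6
c3: CDB Add1=4; issue SUB r0<-Add1 | r0:Add1,r1:4,r2:5,r3:6
c4: CDB Add2=11; issue ADD r1<-Add2 | r0:Add1,r1:Add2,r2:5,r3:6
c5: issue SUB r1<-Add3 | r0:Add1,r1:Add3,r2:5,r3:6
c6: CDB Add1=7; issue MUL r2<-Mul1 | r0:7,r1:Add3,r2:Mul1,r3:6
c7: CDB Add2=9 | r0:7,r1:Add3,r2:Mul1,r3:6
c8: - | r0:7,r1:Add3,r2:Mul1,r3:6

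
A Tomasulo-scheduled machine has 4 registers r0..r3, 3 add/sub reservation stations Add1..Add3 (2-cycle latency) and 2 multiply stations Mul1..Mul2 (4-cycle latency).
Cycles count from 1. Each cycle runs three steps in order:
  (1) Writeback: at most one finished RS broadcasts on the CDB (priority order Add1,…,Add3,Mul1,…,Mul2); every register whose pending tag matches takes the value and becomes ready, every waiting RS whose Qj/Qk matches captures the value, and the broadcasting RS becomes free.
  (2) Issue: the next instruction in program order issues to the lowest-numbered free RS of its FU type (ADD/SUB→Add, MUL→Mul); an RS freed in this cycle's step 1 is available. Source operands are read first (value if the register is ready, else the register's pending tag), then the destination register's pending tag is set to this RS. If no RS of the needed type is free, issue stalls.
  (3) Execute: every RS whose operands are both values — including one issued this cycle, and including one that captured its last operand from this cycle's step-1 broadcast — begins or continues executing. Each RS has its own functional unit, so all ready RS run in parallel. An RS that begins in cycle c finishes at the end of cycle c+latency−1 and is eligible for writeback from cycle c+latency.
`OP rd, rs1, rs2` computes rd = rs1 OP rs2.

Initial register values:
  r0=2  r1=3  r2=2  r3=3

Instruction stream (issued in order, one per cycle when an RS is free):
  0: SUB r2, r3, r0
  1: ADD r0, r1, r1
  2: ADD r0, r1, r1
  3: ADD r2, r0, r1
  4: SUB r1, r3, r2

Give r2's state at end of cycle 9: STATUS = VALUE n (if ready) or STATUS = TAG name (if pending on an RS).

STATUS = VALUE 9

cycle 1: issue SUB r2<-Add1 // r0:2,r1:3,r2:Add1,r3:3
cycle 2: issue ADD r0<-Add2 // r0:Add2,r1:3,r2:Add1,r3:3
cycle 3: CDB Add1=1; issue ADD r0<-Add1 // r0:Add1,r1:3,r2:1,r3:3
cycle 4: CDB Add2=6; issue ADD r2<-Add2 // r0:Add1,r1:3,r2:Add2,r3:3
cycle 5: CDB Add1=6; issue SUB r1<-Add1 // r0:6,r1:Add1,r2:Add2,r3:3
cycle 6: - // r0:6,r1:Add1,r2:Add2,r3:3
cycle 7: CDB Add2=9 // r0:6,r1:Add1,r2:9,r3:3
cycle 8: - // r0:6,r1:Add1,r2:9,r3:3
cycle 9: CDB Add1=-6 // r0:6,r1:-6,r2:9,r3:3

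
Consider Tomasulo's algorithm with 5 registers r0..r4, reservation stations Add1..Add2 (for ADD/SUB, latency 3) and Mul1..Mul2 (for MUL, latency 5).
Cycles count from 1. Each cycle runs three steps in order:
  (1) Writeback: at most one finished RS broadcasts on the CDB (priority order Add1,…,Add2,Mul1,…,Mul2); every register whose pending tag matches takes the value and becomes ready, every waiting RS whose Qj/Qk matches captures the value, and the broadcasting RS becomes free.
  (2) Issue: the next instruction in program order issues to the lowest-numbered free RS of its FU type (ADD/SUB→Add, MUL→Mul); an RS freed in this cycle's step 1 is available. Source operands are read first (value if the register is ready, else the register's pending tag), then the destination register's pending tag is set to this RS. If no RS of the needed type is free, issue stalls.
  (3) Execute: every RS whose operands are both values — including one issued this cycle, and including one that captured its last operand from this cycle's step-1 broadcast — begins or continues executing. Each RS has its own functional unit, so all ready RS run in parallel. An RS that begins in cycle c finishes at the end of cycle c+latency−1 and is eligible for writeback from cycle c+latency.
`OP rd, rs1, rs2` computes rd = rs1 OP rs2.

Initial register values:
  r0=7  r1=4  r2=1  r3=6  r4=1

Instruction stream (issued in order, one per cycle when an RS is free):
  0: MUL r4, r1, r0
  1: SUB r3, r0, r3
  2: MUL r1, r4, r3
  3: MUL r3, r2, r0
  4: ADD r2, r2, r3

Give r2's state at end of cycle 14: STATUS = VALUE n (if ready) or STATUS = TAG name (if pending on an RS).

STATUS = VALUE 8

c1: issue MUL r4<-Mul1 | r0:7,r1:4,r2:1,r3:6,r4:Mul1
c2: issue SUB r3<-Add1 | r0:7,r1:4,r2:1,r3:Add1,r4:Mul1
c3: issue MUL r1<-Mul2 | r0:7,r1:Mul2,r2:1,r3:Add1,r4:Mul1
c4: stall | r0:7,r1:Mul2,r2:1,r3:Add1,r4:Mul1
c5: CDB Add1=1; stall | r0:7,r1:Mul2,r2:1,r3:1,r4:Mul1
c6: CDB Mul1=28; issue MUL r3<-Mul1 | r0:7,r1:Mul2,r2:1,r3:Mul1,r4:28
c7: issue ADD r2<-Add1 | r0:7,r1:Mul2,r2:Add1,r3:Mul1,r4:28
c8: - | r0:7,r1:Mul2,r2:Add1,r3:Mul1,r4:28
c9: - | r0:7,r1:Mul2,r2:Add1,r3:Mul1,r4:28
c10: - | r0:7,r1:Mul2,r2:Add1,r3:Mul1,r4:28
c11: CDB Mul1=7 | r0:7,r1:Mul2,r2:Add1,r3:7,r4:28
c12: CDB Mul2=28 | r0:7,r1:28,r2:Add1,r3:7,r4:28
c13: - | r0:7,r1:28,r2:Add1,r3:7,r4:28
c14: CDB Add1=8 | r0:7,r1:28,r2:8,r3:7,r4:28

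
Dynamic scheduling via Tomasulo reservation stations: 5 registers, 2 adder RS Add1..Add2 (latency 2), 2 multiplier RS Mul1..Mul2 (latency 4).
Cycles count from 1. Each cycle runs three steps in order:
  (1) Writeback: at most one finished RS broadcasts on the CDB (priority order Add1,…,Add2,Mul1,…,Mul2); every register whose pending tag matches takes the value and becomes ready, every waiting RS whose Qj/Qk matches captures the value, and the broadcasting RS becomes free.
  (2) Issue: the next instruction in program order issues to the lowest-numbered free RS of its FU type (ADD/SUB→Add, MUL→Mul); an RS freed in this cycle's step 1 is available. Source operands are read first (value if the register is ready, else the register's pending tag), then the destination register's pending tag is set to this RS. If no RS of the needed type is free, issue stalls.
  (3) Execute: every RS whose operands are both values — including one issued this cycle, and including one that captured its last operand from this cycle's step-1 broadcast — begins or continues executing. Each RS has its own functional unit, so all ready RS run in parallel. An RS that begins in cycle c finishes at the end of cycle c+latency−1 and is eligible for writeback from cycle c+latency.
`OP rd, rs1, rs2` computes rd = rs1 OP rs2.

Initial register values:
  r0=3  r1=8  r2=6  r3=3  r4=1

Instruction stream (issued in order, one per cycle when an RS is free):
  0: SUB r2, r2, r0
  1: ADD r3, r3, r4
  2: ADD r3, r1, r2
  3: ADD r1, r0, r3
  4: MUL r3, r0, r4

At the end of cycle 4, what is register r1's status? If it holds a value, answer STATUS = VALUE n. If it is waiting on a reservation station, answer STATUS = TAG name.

  c1: issue SUB r2<-Add1  regs: r0:3,r1:8,r2:Add1,r3:3,r4:1
  c2: issue ADD r3<-Add2  regs: r0:3,r1:8,r2:Add1,r3:Add2,r4:1
  c3: CDB Add1=3; issue ADD r3<-Add1  regs: r0:3,r1:8,r2:3,r3:Add1,r4:1
  c4: CDB Add2=4; issue ADD r1<-Add2  regs: r0:3,r1:Add2,r2:3,r3:Add1,r4:1

STATUS = TAG Add2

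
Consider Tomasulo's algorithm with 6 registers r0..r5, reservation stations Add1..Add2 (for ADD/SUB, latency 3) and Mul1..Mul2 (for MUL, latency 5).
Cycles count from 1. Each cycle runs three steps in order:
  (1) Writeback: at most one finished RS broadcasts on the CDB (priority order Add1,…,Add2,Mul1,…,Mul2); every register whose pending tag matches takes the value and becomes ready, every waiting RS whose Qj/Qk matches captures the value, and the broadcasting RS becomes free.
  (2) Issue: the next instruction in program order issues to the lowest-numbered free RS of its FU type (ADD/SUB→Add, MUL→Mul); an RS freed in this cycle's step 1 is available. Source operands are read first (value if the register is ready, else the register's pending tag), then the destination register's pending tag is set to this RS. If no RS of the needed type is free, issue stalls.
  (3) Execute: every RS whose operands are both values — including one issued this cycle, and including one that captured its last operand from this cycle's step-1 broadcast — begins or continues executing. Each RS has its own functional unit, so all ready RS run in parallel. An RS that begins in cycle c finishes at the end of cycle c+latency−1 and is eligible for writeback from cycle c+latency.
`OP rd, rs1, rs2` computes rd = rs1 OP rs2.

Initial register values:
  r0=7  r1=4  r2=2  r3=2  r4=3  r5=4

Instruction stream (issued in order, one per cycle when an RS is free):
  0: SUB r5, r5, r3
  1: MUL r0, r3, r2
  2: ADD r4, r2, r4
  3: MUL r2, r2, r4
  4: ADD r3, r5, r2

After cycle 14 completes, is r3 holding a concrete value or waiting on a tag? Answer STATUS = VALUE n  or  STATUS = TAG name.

STATUS = VALUE 12

cycle 1: issue SUB r5<-Add1 // r0:7,r1:4,r2:2,r3:2,r4:3,r5:Add1
cycle 2: issue MUL r0<-Mul1 // r0:Mul1,r1:4,r2:2,r3:2,r4:3,r5:Add1
cycle 3: issue ADD r4<-Add2 // r0:Mul1,r1:4,r2:2,r3:2,r4:Add2,r5:Add1
cycle 4: CDB Add1=2; issue MUL r2<-Mul2 // r0:Mul1,r1:4,r2:Mul2,r3:2,r4:Add2,r5:2
cycle 5: issue ADD r3<-Add1 // r0:Mul1,r1:4,r2:Mul2,r3:Add1,r4:Add2,r5:2
cycle 6: CDB Add2=5 // r0:Mul1,r1:4,r2:Mul2,r3:Add1,r4:5,r5:2
cycle 7: CDB Mul1=4 // r0:4,r1:4,r2:Mul2,r3:Add1,r4:5,r5:2
cycle 8: - // r0:4,r1:4,r2:Mul2,r3:Add1,r4:5,r5:2
cycle 9: - // r0:4,r1:4,r2:Mul2,r3:Add1,r4:5,r5:2
cycle 10: - // r0:4,r1:4,r2:Mul2,r3:Add1,r4:5,r5:2
cycle 11: CDB Mul2=10 // r0:4,r1:4,r2:10,r3:Add1,r4:5,r5:2
cycle 12: - // r0:4,r1:4,r2:10,r3:Add1,r4:5,r5:2
cycle 13: - // r0:4,r1:4,r2:10,r3:Add1,r4:5,r5:2
cycle 14: CDB Add1=12 // r0:4,r1:4,r2:10,r3:12,r4:5,r5:2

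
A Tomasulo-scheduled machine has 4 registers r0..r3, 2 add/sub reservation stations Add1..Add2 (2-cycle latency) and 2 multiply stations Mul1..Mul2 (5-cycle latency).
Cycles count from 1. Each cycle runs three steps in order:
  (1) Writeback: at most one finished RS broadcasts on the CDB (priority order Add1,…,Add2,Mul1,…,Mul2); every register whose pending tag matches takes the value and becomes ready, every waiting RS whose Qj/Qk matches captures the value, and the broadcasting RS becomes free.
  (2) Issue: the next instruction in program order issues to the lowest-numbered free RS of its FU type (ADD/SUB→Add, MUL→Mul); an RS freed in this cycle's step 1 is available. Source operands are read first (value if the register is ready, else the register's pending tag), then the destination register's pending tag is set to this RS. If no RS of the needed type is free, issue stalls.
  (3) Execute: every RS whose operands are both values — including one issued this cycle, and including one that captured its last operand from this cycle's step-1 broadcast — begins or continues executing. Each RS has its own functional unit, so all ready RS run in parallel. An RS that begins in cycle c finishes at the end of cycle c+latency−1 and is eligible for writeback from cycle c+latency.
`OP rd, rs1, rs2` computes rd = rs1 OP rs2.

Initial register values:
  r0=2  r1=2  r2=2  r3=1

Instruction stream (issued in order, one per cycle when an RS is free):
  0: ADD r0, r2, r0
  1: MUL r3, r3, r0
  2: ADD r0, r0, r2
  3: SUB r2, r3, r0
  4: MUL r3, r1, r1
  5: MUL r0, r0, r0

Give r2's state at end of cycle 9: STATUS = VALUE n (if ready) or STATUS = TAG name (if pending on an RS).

STATUS = TAG Add2

  c1: issue ADD r0<-Add1  regs: r0:Add1,r1:2,r2:2,r3:1
  c2: issue MUL r3<-Mul1  regs: r0:Add1,r1:2,r2:2,r3:Mul1
  c3: CDB Add1=4; issue ADD r0<-Add1  regs: r0:Add1,r1:2,r2:2,r3:Mul1
  c4: issue SUB r2<-Add2  regs: r0:Add1,r1:2,r2:Add2,r3:Mul1
  c5: CDB Add1=6; issue MUL r3<-Mul2  regs: r0:6,r1:2,r2:Add2,r3:Mul2
  c6: stall  regs: r0:6,r1:2,r2:Add2,r3:Mul2
  c7: stall  regs: r0:6,r1:2,r2:Add2,r3:Mul2
  c8: CDB Mul1=4; issue MUL r0<-Mul1  regs: r0:Mul1,r1:2,r2:Add2,r3:Mul2
  c9: -  regs: r0:Mul1,r1:2,r2:Add2,r3:Mul2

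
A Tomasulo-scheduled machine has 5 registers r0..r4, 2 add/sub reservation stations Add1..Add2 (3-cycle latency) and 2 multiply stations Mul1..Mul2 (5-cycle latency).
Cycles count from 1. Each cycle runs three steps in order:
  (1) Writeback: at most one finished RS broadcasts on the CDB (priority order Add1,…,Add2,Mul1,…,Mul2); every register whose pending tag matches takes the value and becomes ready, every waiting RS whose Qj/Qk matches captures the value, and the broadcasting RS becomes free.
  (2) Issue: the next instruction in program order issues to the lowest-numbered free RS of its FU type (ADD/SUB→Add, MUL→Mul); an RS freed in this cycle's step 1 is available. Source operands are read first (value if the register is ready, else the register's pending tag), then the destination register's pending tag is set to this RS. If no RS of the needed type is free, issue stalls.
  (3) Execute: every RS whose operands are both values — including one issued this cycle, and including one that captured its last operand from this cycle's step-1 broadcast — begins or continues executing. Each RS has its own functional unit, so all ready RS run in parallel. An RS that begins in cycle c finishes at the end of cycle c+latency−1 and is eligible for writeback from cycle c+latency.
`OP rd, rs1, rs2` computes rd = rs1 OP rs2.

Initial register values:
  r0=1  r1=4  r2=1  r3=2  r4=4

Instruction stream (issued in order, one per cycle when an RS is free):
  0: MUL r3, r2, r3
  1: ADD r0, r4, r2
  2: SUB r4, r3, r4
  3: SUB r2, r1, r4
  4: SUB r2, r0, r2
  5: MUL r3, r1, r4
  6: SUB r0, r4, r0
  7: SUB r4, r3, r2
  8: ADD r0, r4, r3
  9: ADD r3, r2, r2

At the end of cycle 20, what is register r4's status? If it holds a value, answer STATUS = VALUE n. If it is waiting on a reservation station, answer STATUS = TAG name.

  c1: issue MUL r3<-Mul1  regs: r0:1,r1:4,r2:1,r3:Mul1,r4:4
  c2: issue ADD r0<-Add1  regs: r0:Add1,r1:4,r2:1,r3:Mul1,r4:4
  c3: issue SUB r4<-Add2  regs: r0:Add1,r1:4,r2:1,r3:Mul1,r4:Add2
  c4: stall  regs: r0:Add1,r1:4,r2:1,r3:Mul1,r4:Add2
  c5: CDB Add1=5; issue SUB r2<-Add1  regs: r0:5,r1:4,r2:Add1,r3:Mul1,r4:Add2
  c6: CDB Mul1=2; stall  regs: r0:5,r1:4,r2:Add1,r3:2,r4:Add2
  c7: stall  regs: r0:5,r1:4,r2:Add1,r3:2,r4:Add2
  c8: stall  regs: r0:5,r1:4,r2:Add1,r3:2,r4:Add2
  c9: CDB Add2=-2; issue SUB r2<-Add2  regs: r0:5,r1:4,r2:Add2,r3:2,r4:-2
  c10: issue MUL r3<-Mul1  regs: r0:5,r1:4,r2:Add2,r3:Mul1,r4:-2
  c11: stall  regs: r0:5,r1:4,r2:Add2,r3:Mul1,r4:-2
  c12: CDB Add1=6; issue SUB r0<-Add1  regs: r0:Add1,r1:4,r2:Add2,r3:Mul1,r4:-2
  c13: stall  regs: r0:Add1,r1:4,r2:Add2,r3:Mul1,r4:-2
  c14: stall  regs: r0:Add1,r1:4,r2:Add2,r3:Mul1,r4:-2
  c15: CDB Add1=-7; issue SUB r4<-Add1  regs: r0:-7,r1:4,r2:Add2,r3:Mul1,r4:Add1
  c16: CDB Add2=-1; issue ADD r0<-Add2  regs: r0:Add2,r1:4,r2:-1,r3:Mul1,r4:Add1
  c17: CDB Mul1=-8; stall  regs: r0:Add2,r1:4,r2:-1,r3:-8,r4:Add1
  c18: stall  regs: r0:Add2,r1:4,r2:-1,r3:-8,r4:Add1
  c19: stall  regs: r0:Add2,r1:4,r2:-1,r3:-8,r4:Add1
  c20: CDB Add1=-7; issue ADD r3<-Add1  regs: r0:Add2,r1:4,r2:-1,r3:Add1,r4:-7

STATUS = VALUE -7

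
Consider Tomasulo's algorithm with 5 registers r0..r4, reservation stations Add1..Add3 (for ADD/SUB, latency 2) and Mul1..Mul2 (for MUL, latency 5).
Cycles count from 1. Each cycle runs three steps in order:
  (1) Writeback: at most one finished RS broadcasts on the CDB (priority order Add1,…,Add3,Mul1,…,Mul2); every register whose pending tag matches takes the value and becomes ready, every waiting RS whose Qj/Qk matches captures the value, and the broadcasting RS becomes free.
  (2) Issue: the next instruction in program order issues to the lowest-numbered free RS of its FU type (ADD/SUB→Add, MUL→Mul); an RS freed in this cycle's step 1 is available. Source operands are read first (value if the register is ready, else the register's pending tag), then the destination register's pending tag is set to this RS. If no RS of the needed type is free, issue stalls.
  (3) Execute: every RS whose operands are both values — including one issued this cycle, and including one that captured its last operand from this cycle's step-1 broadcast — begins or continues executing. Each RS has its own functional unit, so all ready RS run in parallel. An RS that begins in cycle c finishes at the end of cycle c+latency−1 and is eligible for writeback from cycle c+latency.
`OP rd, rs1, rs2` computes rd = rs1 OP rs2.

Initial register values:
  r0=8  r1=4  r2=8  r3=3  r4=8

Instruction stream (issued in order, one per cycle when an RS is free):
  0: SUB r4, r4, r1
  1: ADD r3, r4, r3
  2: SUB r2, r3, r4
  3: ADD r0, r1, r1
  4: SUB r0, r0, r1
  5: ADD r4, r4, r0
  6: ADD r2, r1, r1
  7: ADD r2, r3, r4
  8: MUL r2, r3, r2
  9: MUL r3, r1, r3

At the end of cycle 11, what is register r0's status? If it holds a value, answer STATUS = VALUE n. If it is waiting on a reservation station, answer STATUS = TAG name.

  c1: issue SUB r4<-Add1  regs: r0:8,r1:4,r2:8,r3:3,r4:Add1
  c2: issue ADD r3<-Add2  regs: r0:8,r1:4,r2:8,r3:Add2,r4:Add1
  c3: CDB Add1=4; issue SUB r2<-Add1  regs: r0:8,r1:4,r2:Add1,r3:Add2,r4:4
  c4: issue ADD r0<-Add3  regs: r0:Add3,r1:4,r2:Add1,r3:Add2,r4:4
  c5: CDB Add2=7; issue SUB r0<-Add2  regs: r0:Add2,r1:4,r2:Add1,r3:7,r4:4
  c6: CDB Add3=8; issue ADD r4<-Add3  regs: r0:Add2,r1:4,r2:Add1,r3:7,r4:Add3
  c7: CDB Add1=3; issue ADD r2<-Add1  regs: r0:Add2,r1:4,r2:Add1,r3:7,r4:Add3
  c8: CDB Add2=4; issue ADD r2<-Add2  regs: r0:4,r1:4,r2:Add2,r3:7,r4:Add3
  c9: CDB Add1=8; issue MUL r2<-Mul1  regs: r0:4,r1:4,r2:Mul1,r3:7,r4:Add3
  c10: CDB Add3=8; issue MUL r3<-Mul2  regs: r0:4,r1:4,r2:Mul1,r3:Mul2,r4:8
  c11: -  regs: r0:4,r1:4,r2:Mul1,r3:Mul2,r4:8

STATUS = VALUE 4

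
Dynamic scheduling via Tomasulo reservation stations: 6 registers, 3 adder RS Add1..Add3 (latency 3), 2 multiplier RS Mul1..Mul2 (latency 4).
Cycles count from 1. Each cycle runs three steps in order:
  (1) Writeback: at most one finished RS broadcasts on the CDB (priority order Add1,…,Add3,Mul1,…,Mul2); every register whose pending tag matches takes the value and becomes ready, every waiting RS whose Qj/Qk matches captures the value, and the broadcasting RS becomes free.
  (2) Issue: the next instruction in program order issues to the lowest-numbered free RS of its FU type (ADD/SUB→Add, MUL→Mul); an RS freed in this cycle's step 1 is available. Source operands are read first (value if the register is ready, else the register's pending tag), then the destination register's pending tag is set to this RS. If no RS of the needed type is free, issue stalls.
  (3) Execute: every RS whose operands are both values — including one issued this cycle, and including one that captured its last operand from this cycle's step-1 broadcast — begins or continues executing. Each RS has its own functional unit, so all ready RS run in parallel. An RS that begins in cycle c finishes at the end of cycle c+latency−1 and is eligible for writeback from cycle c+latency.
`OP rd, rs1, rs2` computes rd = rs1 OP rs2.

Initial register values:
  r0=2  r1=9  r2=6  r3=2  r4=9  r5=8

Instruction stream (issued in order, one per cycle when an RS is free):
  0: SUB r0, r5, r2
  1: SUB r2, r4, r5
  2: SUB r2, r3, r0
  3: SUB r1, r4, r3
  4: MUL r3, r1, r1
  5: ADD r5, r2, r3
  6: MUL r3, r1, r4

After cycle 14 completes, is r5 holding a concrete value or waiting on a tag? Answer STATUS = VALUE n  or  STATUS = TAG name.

STATUS = VALUE 49

cycle 1: issue SUB r0<-Add1 // r0:Add1,r1:9,r2:6,r3:2,r4:9,r5:8
cycle 2: issue SUB r2<-Add2 // r0:Add1,r1:9,r2:Add2,r3:2,r4:9,r5:8
cycle 3: issue SUB r2<-Add3 // r0:Add1,r1:9,r2:Add3,r3:2,r4:9,r5:8
cycle 4: CDB Add1=2; issue SUB r1<-Add1 // r0:2,r1:Add1,r2:Add3,r3:2,r4:9,r5:8
cycle 5: CDB Add2=1; issue MUL r3<-Mul1 // r0:2,r1:Add1,r2:Add3,r3:Mul1,r4:9,r5:8
cycle 6: issue ADD r5<-Add2 // r0:2,r1:Add1,r2:Add3,r3:Mul1,r4:9,r5:Add2
cycle 7: CDB Add1=7; issue MUL r3<-Mul2 // r0:2,r1:7,r2:Add3,r3:Mul2,r4:9,r5:Add2
cycle 8: CDB Add3=0 // r0:2,r1:7,r2:0,r3:Mul2,r4:9,r5:Add2
cycle 9: - // r0:2,r1:7,r2:0,r3:Mul2,r4:9,r5:Add2
cycle 10: - // r0:2,r1:7,r2:0,r3:Mul2,r4:9,r5:Add2
cycle 11: CDB Mul1=49 // r0:2,r1:7,r2:0,r3:Mul2,r4:9,r5:Add2
cycle 12: CDB Mul2=63 // r0:2,r1:7,r2:0,r3:63,r4:9,r5:Add2
cycle 13: - // r0:2,r1:7,r2:0,r3:63,r4:9,r5:Add2
cycle 14: CDB Add2=49 // r0:2,r1:7,r2:0,r3:63,r4:9,r5:49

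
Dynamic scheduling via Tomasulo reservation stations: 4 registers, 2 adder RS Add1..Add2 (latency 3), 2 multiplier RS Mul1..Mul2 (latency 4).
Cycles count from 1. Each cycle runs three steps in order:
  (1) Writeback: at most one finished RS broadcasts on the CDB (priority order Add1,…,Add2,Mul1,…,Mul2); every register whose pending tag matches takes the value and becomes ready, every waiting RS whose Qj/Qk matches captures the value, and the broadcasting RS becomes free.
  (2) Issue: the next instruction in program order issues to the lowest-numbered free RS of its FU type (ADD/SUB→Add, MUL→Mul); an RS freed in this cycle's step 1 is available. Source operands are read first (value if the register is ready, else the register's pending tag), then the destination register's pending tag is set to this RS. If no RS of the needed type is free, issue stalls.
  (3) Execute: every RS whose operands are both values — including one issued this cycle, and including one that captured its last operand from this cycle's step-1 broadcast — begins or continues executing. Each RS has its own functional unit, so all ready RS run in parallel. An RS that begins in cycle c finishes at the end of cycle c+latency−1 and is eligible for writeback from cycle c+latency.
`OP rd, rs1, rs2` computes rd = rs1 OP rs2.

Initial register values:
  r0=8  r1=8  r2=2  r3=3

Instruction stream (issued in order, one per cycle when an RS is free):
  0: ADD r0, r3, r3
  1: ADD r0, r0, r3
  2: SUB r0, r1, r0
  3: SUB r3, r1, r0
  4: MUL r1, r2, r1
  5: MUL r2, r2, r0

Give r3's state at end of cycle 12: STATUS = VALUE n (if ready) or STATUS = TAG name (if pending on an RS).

STATUS = TAG Add2

  c1: issue ADD r0<-Add1  regs: r0:Add1,r1:8,r2:2,r3:3
  c2: issue ADD r0<-Add2  regs: r0:Add2,r1:8,r2:2,r3:3
  c3: stall  regs: r0:Add2,r1:8,r2:2,r3:3
  c4: CDB Add1=6; issue SUB r0<-Add1  regs: r0:Add1,r1:8,r2:2,r3:3
  c5: stall  regs: r0:Add1,r1:8,r2:2,r3:3
  c6: stall  regs: r0:Add1,r1:8,r2:2,r3:3
  c7: CDB Add2=9; issue SUB r3<-Add2  regs: r0:Add1,r1:8,r2:2,r3:Add2
  c8: issue MUL r1<-Mul1  regs: r0:Add1,r1:Mul1,r2:2,r3:Add2
  c9: issue MUL r2<-Mul2  regs: r0:Add1,r1:Mul1,r2:Mul2,r3:Add2
  c10: CDB Add1=-1  regs: r0:-1,r1:Mul1,r2:Mul2,r3:Add2
  c11: -  regs: r0:-1,r1:Mul1,r2:Mul2,r3:Add2
  c12: CDB Mul1=16  regs: r0:-1,r1:16,r2:Mul2,r3:Add2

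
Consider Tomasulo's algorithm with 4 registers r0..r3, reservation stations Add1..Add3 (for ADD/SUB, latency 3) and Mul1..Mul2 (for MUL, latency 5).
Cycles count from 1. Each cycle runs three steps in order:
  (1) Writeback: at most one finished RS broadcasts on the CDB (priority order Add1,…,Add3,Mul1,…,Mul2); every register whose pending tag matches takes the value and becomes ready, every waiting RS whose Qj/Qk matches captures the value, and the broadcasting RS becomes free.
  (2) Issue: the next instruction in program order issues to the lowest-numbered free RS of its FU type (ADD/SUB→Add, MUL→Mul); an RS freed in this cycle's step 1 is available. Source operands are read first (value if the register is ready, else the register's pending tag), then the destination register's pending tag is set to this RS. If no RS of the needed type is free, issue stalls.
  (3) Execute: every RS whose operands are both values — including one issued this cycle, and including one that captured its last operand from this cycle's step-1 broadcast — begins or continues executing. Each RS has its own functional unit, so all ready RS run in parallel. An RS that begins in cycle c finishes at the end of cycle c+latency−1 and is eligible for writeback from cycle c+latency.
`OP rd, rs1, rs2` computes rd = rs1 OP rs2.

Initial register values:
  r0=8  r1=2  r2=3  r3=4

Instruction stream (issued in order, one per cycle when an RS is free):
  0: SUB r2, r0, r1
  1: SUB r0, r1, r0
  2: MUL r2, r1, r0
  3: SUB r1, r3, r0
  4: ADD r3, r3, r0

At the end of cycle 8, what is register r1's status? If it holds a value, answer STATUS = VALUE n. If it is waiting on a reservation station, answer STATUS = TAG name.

c1: issue SUB r2<-Add1 | r0:8,r1:2,r2:Add1,r3:4
c2: issue SUB r0<-Add2 | r0:Add2,r1:2,r2:Add1,r3:4
c3: issue MUL r2<-Mul1 | r0:Add2,r1:2,r2:Mul1,r3:4
c4: CDB Add1=6; issue SUB r1<-Add1 | r0:Add2,r1:Add1,r2:Mul1,r3:4
c5: CDB Add2=-6; issue ADD r3<-Add2 | r0:-6,r1:Add1,r2:Mul1,r3:Add2
c6: - | r0:-6,r1:Add1,r2:Mul1,r3:Add2
c7: - | r0:-6,r1:Add1,r2:Mul1,r3:Add2
c8: CDB Add1=10 | r0:-6,r1:10,r2:Mul1,r3:Add2

STATUS = VALUE 10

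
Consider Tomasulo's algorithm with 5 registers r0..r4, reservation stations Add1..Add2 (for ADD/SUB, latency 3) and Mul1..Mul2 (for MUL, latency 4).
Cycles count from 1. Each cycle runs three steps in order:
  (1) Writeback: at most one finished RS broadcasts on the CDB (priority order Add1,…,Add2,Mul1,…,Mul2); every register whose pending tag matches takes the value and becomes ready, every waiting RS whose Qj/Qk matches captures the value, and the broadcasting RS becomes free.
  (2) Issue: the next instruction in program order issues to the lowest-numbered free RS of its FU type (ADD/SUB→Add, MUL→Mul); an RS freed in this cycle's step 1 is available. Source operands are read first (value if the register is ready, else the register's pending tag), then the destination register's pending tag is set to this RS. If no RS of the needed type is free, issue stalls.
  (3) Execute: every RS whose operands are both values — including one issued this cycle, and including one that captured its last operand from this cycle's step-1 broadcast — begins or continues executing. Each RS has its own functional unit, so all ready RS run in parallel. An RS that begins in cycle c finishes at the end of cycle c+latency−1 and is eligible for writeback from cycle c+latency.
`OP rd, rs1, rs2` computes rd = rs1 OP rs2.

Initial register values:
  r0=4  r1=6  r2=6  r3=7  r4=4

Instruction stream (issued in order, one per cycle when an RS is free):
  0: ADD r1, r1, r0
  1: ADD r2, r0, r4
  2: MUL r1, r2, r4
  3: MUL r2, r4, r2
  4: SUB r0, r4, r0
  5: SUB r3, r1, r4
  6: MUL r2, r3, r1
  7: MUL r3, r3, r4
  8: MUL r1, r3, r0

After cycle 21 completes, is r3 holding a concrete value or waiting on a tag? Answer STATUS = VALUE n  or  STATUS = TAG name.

STATUS = VALUE 112

c1: issue ADD r1<-Add1 | r0:4,r1:Add1,r2:6,r3:7,r4:4
c2: issue ADD r2<-Add2 | r0:4,r1:Add1,r2:Add2,r3:7,r4:4
c3: issue MUL r1<-Mul1 | r0:4,r1:Mul1,r2:Add2,r3:7,r4:4
c4: CDB Add1=10; issue MUL r2<-Mul2 | r0:4,r1:Mul1,r2:Mul2,r3:7,r4:4
c5: CDB Add2=8; issue SUB r0<-Add1 | r0:Add1,r1:Mul1,r2:Mul2,r3:7,r4:4
c6: issue SUB r3<-Add2 | r0:Add1,r1:Mul1,r2:Mul2,r3:Add2,r4:4
c7: stall | r0:Add1,r1:Mul1,r2:Mul2,r3:Add2,r4:4
c8: CDB Add1=0; stall | r0:0,r1:Mul1,r2:Mul2,r3:Add2,r4:4
c9: CDB Mul1=32; issue MUL r2<-Mul1 | r0:0,r1:32,r2:Mul1,r3:Add2,r4:4
c10: CDB Mul2=32; issue MUL r3<-Mul2 | r0:0,r1:32,r2:Mul1,r3:Mul2,r4:4
c11: stall | r0:0,r1:32,r2:Mul1,r3:Mul2,r4:4
c12: CDB Add2=28; stall | r0:0,r1:32,r2:Mul1,r3:Mul2,r4:4
c13: stall | r0:0,r1:32,r2:Mul1,r3:Mul2,r4:4
c14: stall | r0:0,r1:32,r2:Mul1,r3:Mul2,r4:4
c15: stall | r0:0,r1:32,r2:Mul1,r3:Mul2,r4:4
c16: CDB Mul1=896; issue MUL r1<-Mul1 | r0:0,r1:Mul1,r2:896,r3:Mul2,r4:4
c17: CDB Mul2=112 | r0:0,r1:Mul1,r2:896,r3:112,r4:4
c18: - | r0:0,r1:Mul1,r2:896,r3:112,r4:4
c19: - | r0:0,r1:Mul1,r2:896,r3:112,r4:4
c20: - | r0:0,r1:Mul1,r2:896,r3:112,r4:4
c21: CDB Mul1=0 | r0:0,r1:0,r2:896,r3:112,r4:4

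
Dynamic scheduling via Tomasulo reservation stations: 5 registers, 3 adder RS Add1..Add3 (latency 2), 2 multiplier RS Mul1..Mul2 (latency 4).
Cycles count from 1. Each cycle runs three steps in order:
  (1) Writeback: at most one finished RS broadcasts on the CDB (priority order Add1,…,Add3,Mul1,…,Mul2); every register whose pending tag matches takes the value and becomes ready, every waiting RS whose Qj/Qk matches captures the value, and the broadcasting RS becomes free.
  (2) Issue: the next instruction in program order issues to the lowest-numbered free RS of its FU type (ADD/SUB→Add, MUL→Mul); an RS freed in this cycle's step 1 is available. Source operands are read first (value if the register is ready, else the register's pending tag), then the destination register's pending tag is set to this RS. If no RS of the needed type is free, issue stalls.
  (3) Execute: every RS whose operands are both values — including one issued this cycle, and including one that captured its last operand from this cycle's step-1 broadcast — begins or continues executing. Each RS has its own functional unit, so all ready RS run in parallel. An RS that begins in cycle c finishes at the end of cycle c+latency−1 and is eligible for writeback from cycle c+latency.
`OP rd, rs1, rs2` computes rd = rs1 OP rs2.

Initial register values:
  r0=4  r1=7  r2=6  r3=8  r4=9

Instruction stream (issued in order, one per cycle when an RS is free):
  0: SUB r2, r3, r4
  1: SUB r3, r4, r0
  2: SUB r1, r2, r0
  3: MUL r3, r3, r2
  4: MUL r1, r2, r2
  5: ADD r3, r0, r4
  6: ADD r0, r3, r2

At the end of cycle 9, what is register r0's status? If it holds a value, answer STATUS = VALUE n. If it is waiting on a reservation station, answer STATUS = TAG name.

c1: issue SUB r2<-Add1 | r0:4,r1:7,r2:Add1,r3:8,r4:9
c2: issue SUB r3<-Add2 | r0:4,r1:7,r2:Add1,r3:Add2,r4:9
c3: CDB Add1=-1; issue SUB r1<-Add1 | r0:4,r1:Add1,r2:-1,r3:Add2,r4:9
c4: CDB Add2=5; issue MUL r3<-Mul1 | r0:4,r1:Add1,r2:-1,r3:Mul1,r4:9
c5: CDB Add1=-5; issue MUL r1<-Mul2 | r0:4,r1:Mul2,r2:-1,r3:Mul1,r4:9
c6: issue ADD r3<-Add1 | r0:4,r1:Mul2,r2:-1,r3:Add1,r4:9
c7: issue ADD r0<-Add2 | r0:Add2,r1:Mul2,r2:-1,r3:Add1,r4:9
c8: CDB Add1=13 | r0:Add2,r1:Mul2,r2:-1,r3:13,r4:9
c9: CDB Mul1=-5 | r0:Add2,r1:Mul2,r2:-1,r3:13,r4:9

STATUS = TAG Add2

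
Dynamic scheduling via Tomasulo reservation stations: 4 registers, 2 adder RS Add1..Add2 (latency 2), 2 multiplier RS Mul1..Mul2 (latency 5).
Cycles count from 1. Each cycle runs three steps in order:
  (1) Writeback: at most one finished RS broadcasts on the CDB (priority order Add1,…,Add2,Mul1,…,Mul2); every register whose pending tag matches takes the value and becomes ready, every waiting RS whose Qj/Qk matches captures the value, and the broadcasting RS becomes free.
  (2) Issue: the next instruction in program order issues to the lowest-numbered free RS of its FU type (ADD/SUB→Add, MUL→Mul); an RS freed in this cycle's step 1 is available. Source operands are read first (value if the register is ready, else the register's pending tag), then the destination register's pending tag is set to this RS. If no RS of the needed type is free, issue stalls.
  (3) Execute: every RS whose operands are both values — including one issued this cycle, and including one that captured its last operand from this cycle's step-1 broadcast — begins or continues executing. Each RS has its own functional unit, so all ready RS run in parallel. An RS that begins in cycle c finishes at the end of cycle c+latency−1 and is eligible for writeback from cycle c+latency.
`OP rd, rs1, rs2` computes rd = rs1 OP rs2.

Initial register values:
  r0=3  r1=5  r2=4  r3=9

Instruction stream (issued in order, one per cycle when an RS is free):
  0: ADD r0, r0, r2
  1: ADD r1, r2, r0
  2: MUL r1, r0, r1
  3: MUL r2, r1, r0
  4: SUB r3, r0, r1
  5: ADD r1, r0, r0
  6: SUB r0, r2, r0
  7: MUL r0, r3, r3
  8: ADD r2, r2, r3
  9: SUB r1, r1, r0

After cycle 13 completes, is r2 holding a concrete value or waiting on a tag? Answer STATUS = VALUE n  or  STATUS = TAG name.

STATUS = TAG Add1

c1: issue ADD r0<-Add1 | r0:Add1,r1:5,r2:4,r3:9
c2: issue ADD r1<-Add2 | r0:Add1,r1:Add2,r2:4,r3:9
c3: CDB Add1=7; issue MUL r1<-Mul1 | r0:7,r1:Mul1,r2:4,r3:9
c4: issue MUL r2<-Mul2 | r0:7,r1:Mul1,r2:Mul2,r3:9
c5: CDB Add2=11; issue SUB r3<-Add1 | r0:7,r1:Mul1,r2:Mul2,r3:Add1
c6: issue ADD r1<-Add2 | r0:7,r1:Add2,r2:Mul2,r3:Add1
c7: stall | r0:7,r1:Add2,r2:Mul2,r3:Add1
c8: CDB Add2=14; issue SUB r0<-Add2 | r0:Add2,r1:14,r2:Mul2,r3:Add1
c9: stall | r0:Add2,r1:14,r2:Mul2,r3:Add1
c10: CDB Mul1=77; issue MUL r0<-Mul1 | r0:Mul1,r1:14,r2:Mul2,r3:Add1
c11: stall | r0:Mul1,r1:14,r2:Mul2,r3:Add1
c12: CDB Add1=-70; issue ADD r2<-Add1 | r0:Mul1,r1:14,r2:Add1,r3:-70
c13: stall | r0:Mul1,r1:14,r2:Add1,r3:-70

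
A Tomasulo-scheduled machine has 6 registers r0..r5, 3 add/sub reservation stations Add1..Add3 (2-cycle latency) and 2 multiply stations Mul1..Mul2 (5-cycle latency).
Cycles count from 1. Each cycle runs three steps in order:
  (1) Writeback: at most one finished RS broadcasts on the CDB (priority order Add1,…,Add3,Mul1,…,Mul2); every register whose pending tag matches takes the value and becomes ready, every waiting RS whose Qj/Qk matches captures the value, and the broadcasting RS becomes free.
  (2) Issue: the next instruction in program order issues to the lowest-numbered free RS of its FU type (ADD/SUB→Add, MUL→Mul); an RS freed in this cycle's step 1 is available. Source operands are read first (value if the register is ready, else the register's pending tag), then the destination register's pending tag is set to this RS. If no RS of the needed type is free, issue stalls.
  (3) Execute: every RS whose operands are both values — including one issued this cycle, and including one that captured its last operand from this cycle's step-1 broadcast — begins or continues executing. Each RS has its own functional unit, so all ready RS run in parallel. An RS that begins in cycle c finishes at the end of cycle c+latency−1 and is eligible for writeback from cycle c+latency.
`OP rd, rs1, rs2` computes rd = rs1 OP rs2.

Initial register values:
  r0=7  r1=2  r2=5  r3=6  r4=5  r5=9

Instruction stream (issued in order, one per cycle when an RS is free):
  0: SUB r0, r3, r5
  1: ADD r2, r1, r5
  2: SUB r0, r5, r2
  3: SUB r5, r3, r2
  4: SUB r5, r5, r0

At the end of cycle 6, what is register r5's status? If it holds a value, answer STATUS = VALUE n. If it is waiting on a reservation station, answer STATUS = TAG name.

c1: issue SUB r0<-Add1 | r0:Add1,r1:2,r2:5,r3:6,r4:5,r5:9
c2: issue ADD r2<-Add2 | r0:Add1,r1:2,r2:Add2,r3:6,r4:5,r5:9
c3: CDB Add1=-3; issue SUB r0<-Add1 | r0:Add1,r1:2,r2:Add2,r3:6,r4:5,r5:9
c4: CDB Add2=11; issue SUB r5<-Add2 | r0:Add1,r1:2,r2:11,r3:6,r4:5,r5:Add2
c5: issue SUB r5<-Add3 | r0:Add1,r1:2,r2:11,r3:6,r4:5,r5:Add3
c6: CDB Add1=-2 | r0:-2,r1:2,r2:11,r3:6,r4:5,r5:Add3

STATUS = TAG Add3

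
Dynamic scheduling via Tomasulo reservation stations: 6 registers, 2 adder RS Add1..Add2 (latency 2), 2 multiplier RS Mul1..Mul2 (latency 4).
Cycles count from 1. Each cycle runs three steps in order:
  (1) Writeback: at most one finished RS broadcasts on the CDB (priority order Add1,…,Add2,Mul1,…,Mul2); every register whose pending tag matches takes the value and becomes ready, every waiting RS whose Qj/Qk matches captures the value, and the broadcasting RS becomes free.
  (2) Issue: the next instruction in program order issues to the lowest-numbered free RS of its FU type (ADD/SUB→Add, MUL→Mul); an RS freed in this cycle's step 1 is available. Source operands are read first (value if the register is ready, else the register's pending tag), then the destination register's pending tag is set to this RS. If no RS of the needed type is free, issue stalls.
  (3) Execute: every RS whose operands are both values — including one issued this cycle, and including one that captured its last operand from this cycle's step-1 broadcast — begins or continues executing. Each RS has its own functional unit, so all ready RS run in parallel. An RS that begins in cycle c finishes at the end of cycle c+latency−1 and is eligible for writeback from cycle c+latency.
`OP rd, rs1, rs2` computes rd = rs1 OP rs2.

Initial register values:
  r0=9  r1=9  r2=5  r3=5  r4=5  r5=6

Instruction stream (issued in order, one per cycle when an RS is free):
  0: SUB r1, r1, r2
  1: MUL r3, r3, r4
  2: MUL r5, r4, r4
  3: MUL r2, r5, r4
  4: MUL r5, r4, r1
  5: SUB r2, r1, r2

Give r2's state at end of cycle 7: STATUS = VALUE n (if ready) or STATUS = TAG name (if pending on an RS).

cycle 1: issue SUB r1<-Add1 // r0:9,r1:Add1,r2:5,r3:5,r4:5,r5:6
cycle 2: issue MUL r3<-Mul1 // r0:9,r1:Add1,r2:5,r3:Mul1,r4:5,r5:6
cycle 3: CDB Add1=4; issue MUL r5<-Mul2 // r0:9,r1:4,r2:5,r3:Mul1,r4:5,r5:Mul2
cycle 4: stall // r0:9,r1:4,r2:5,r3:Mul1,r4:5,r5:Mul2
cycle 5: stall // r0:9,r1:4,r2:5,r3:Mul1,r4:5,r5:Mul2
cycle 6: CDB Mul1=25; issue MUL r2<-Mul1 // r0:9,r1:4,r2:Mul1,r3:25,r4:5,r5:Mul2
cycle 7: CDB Mul2=25; issue MUL r5<-Mul2 // r0:9,r1:4,r2:Mul1,r3:25,r4:5,r5:Mul2

STATUS = TAG Mul1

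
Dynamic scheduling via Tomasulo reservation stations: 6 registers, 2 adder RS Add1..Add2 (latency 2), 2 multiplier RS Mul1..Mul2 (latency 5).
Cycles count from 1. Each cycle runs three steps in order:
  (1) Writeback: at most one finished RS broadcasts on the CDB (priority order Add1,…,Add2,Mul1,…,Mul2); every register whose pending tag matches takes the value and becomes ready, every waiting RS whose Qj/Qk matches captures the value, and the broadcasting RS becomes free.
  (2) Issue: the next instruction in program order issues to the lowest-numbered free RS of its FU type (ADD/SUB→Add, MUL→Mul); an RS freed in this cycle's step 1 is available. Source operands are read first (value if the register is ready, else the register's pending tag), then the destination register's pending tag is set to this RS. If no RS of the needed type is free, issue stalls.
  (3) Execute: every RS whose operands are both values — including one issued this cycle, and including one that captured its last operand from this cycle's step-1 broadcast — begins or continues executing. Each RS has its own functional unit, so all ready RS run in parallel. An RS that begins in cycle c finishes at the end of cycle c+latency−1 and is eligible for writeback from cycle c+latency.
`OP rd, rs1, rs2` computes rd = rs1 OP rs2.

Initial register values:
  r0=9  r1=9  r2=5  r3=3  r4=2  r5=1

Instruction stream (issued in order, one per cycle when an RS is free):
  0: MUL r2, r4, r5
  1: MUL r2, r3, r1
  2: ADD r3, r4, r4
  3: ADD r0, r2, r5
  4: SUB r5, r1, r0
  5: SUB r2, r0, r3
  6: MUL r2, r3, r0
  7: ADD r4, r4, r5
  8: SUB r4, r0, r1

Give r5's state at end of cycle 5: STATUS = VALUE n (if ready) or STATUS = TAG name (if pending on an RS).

STATUS = TAG Add1

c1: issue MUL r2<-Mul1 | r0:9,r1:9,r2:Mul1,r3:3,r4:2,r5:1
c2: issue MUL r2<-Mul2 | r0:9,r1:9,r2:Mul2,r3:3,r4:2,r5:1
c3: issue ADD r3<-Add1 | r0:9,r1:9,r2:Mul2,r3:Add1,r4:2,r5:1
c4: issue ADD r0<-Add2 | r0:Add2,r1:9,r2:Mul2,r3:Add1,r4:2,r5:1
c5: CDB Add1=4; issue SUB r5<-Add1 | r0:Add2,r1:9,r2:Mul2,r3:4,r4:2,r5:Add1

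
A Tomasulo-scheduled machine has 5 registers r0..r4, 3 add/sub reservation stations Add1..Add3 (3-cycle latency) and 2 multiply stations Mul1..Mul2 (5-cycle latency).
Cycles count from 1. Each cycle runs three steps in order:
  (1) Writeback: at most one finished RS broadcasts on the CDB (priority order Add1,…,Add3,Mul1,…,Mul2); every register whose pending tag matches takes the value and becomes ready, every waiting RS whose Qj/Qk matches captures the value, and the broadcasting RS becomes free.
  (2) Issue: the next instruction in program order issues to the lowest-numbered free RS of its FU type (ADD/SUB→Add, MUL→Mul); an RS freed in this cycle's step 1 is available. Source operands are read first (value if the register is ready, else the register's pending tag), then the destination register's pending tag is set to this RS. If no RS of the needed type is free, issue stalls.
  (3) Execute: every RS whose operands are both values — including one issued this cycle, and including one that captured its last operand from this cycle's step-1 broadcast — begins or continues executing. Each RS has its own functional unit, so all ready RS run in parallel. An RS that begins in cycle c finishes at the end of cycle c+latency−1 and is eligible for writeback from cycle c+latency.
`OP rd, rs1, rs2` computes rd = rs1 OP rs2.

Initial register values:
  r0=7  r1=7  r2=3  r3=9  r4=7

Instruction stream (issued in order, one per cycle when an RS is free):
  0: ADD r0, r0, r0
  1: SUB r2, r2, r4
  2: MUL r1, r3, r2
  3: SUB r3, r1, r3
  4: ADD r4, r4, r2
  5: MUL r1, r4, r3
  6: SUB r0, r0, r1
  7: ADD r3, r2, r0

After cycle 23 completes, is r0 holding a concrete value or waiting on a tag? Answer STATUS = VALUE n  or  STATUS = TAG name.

STATUS = VALUE 149

  c1: issue ADD r0<-Add1  regs: r0:Add1,r1:7,r2:3,r3:9,r4:7
  c2: issue SUB r2<-Add2  regs: r0:Add1,r1:7,r2:Add2,r3:9,r4:7
  c3: issue MUL r1<-Mul1  regs: r0:Add1,r1:Mul1,r2:Add2,r3:9,r4:7
  c4: CDB Add1=14; issue SUB r3<-Add1  regs: r0:14,r1:Mul1,r2:Add2,r3:Add1,r4:7
  c5: CDB Add2=-4; issue ADD r4<-Add2  regs: r0:14,r1:Mul1,r2:-4,r3:Add1,r4:Add2
  c6: issue MUL r1<-Mul2  regs: r0:14,r1:Mul2,r2:-4,r3:Add1,r4:Add2
  c7: issue SUB r0<-Add3  regs: r0:Add3,r1:Mul2,r2:-4,r3:Add1,r4:Add2
  c8: CDB Add2=3; issue ADD r3<-Add2  regs: r0:Add3,r1:Mul2,r2:-4,r3:Add2,r4:3
  c9: -  regs: r0:Add3,r1:Mul2,r2:-4,r3:Add2,r4:3
  c10: CDB Mul1=-36  regs: r0:Add3,r1:Mul2,r2:-4,r3:Add2,r4:3
  c11: -  regs: r0:Add3,r1:Mul2,r2:-4,r3:Add2,r4:3
  c12: -  regs: r0:Add3,r1:Mul2,r2:-4,r3:Add2,r4:3
  c13: CDB Add1=-45  regs: r0:Add3,r1:Mul2,r2:-4,r3:Add2,r4:3
  c14: -  regs: r0:Add3,r1:Mul2,r2:-4,r3:Add2,r4:3
  c15: -  regs: r0:Add3,r1:Mul2,r2:-4,r3:Add2,r4:3
  c16: -  regs: r0:Add3,r1:Mul2,r2:-4,r3:Add2,r4:3
  c17: -  regs: r0:Add3,r1:Mul2,r2:-4,r3:Add2,r4:3
  c18: CDB Mul2=-135  regs: r0:Add3,r1:-135,r2:-4,r3:Add2,r4:3
  c19: -  regs: r0:Add3,r1:-135,r2:-4,r3:Add2,r4:3
  c20: -  regs: r0:Add3,r1:-135,r2:-4,r3:Add2,r4:3
  c21: CDB Add3=149  regs: r0:149,r1:-135,r2:-4,r3:Add2,r4:3
  c22: -  regs: r0:149,r1:-135,r2:-4,r3:Add2,r4:3
  c23: -  regs: r0:149,r1:-135,r2:-4,r3:Add2,r4:3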